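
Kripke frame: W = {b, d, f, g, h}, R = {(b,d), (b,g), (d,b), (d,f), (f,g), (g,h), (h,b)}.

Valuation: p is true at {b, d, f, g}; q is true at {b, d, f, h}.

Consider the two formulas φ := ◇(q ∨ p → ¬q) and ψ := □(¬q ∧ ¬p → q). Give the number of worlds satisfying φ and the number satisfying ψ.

2 and 5

For ◇(q ∨ p → ¬q):
b: successors {d, g}; q ∨ p → ¬q there: d:F, g:T. ✓
d: successors {b, f}; q ∨ p → ¬q there: b:F, f:F. ✗
f: successors {g}; q ∨ p → ¬q there: g:T. ✓
g: successors {h}; q ∨ p → ¬q there: h:F. ✗
h: successors {b}; q ∨ p → ¬q there: b:F. ✗
— 2 worlds.
For □(¬q ∧ ¬p → q):
b: successors {d, g}; ¬q ∧ ¬p → q there: d:T, g:T. ✓
d: successors {b, f}; ¬q ∧ ¬p → q there: b:T, f:T. ✓
f: successors {g}; ¬q ∧ ¬p → q there: g:T. ✓
g: successors {h}; ¬q ∧ ¬p → q there: h:T. ✓
h: successors {b}; ¬q ∧ ¬p → q there: b:T. ✓
— 5 worlds.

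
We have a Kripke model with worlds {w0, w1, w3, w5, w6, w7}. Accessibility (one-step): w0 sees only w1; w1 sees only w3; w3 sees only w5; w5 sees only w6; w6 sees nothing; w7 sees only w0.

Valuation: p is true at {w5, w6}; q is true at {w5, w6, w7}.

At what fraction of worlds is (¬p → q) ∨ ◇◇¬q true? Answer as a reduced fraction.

2/3

w0: ¬p → q is F, ◇◇¬q is T. ✓
w1: ¬p → q is F, ◇◇¬q is F. ✗
w3: ¬p → q is F, ◇◇¬q is F. ✗
w5: ¬p → q is T, ◇◇¬q is F. ✓
w6: ¬p → q is T, ◇◇¬q is F. ✓
w7: ¬p → q is T, ◇◇¬q is T. ✓
That's 4 of 6 worlds, so 4/6 = 2/3.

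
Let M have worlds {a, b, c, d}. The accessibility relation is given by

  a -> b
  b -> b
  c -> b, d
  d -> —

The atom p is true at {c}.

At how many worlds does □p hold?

a: successors {b}; p there: b:F. ✗
b: successors {b}; p there: b:F. ✗
c: successors {b, d}; p there: b:F, d:F. ✗
d: no successors, so □p holds vacuously. ✓
Satisfying worlds: {d}.

1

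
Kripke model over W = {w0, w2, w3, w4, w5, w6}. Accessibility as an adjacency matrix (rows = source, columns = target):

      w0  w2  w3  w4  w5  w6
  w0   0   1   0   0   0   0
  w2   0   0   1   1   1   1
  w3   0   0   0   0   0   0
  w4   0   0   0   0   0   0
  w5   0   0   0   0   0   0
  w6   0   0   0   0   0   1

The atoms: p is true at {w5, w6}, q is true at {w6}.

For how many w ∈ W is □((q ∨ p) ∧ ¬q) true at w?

3

w0: successors {w2}; (q ∨ p) ∧ ¬q there: w2:F. ✗
w2: successors {w3, w4, w5, w6}; (q ∨ p) ∧ ¬q there: w3:F, w4:F, w5:T, w6:F. ✗
w3: no successors, so □((q ∨ p) ∧ ¬q) holds vacuously. ✓
w4: no successors, so □((q ∨ p) ∧ ¬q) holds vacuously. ✓
w5: no successors, so □((q ∨ p) ∧ ¬q) holds vacuously. ✓
w6: successors {w6}; (q ∨ p) ∧ ¬q there: w6:F. ✗
Satisfying worlds: {w3, w4, w5}.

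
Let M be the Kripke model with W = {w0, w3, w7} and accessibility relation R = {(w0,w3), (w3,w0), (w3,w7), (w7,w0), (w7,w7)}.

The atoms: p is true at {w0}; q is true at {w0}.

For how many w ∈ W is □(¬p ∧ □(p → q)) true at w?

w0: successors {w3}; ¬p ∧ □(p → q) there: w3:T. ✓
w3: successors {w0, w7}; ¬p ∧ □(p → q) there: w0:F, w7:T. ✗
w7: successors {w0, w7}; ¬p ∧ □(p → q) there: w0:F, w7:T. ✗
Satisfying worlds: {w0}.

1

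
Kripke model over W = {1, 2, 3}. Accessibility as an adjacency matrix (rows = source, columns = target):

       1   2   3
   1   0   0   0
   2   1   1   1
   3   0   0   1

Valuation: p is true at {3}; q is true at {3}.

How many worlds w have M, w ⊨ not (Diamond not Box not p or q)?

1

1: Diamond not Box not p or q is F. ✓
2: Diamond not Box not p or q is T. ✗
3: Diamond not Box not p or q is T. ✗
Satisfying worlds: {1}.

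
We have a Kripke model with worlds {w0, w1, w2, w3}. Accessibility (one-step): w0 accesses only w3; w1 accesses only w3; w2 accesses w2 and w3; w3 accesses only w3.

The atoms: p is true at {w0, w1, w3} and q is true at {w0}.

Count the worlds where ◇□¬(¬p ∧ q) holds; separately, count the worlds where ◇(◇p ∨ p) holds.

For ◇□¬(¬p ∧ q):
w0: successors {w3}; □¬(¬p ∧ q) there: w3:T. ✓
w1: successors {w3}; □¬(¬p ∧ q) there: w3:T. ✓
w2: successors {w2, w3}; □¬(¬p ∧ q) there: w2:T, w3:T. ✓
w3: successors {w3}; □¬(¬p ∧ q) there: w3:T. ✓
— 4 worlds.
For ◇(◇p ∨ p):
w0: successors {w3}; ◇p ∨ p there: w3:T. ✓
w1: successors {w3}; ◇p ∨ p there: w3:T. ✓
w2: successors {w2, w3}; ◇p ∨ p there: w2:T, w3:T. ✓
w3: successors {w3}; ◇p ∨ p there: w3:T. ✓
— 4 worlds.

4 and 4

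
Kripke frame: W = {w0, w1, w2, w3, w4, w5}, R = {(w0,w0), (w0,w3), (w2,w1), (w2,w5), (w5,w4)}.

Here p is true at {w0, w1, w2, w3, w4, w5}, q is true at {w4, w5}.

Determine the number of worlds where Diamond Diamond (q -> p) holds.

2

w0: successors {w0, w3}; Diamond (q -> p) there: w0:T, w3:F. ✓
w1: no successors, so Diamond Diamond (q -> p) fails. ✗
w2: successors {w1, w5}; Diamond (q -> p) there: w1:F, w5:T. ✓
w3: no successors, so Diamond Diamond (q -> p) fails. ✗
w4: no successors, so Diamond Diamond (q -> p) fails. ✗
w5: successors {w4}; Diamond (q -> p) there: w4:F. ✗
Satisfying worlds: {w0, w2}.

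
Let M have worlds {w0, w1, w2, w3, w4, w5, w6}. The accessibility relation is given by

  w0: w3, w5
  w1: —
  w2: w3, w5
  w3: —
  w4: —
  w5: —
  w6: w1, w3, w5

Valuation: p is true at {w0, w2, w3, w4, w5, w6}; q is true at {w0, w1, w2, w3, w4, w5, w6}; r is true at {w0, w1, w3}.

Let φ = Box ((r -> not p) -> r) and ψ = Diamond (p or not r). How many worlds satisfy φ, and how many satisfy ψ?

4 and 3

For Box ((r -> not p) -> r):
w0: successors {w3, w5}; (r -> not p) -> r there: w3:T, w5:F. ✗
w1: no successors, so Box ((r -> not p) -> r) holds vacuously. ✓
w2: successors {w3, w5}; (r -> not p) -> r there: w3:T, w5:F. ✗
w3: no successors, so Box ((r -> not p) -> r) holds vacuously. ✓
w4: no successors, so Box ((r -> not p) -> r) holds vacuously. ✓
w5: no successors, so Box ((r -> not p) -> r) holds vacuously. ✓
w6: successors {w1, w3, w5}; (r -> not p) -> r there: w1:T, w3:T, w5:F. ✗
— 4 worlds.
For Diamond (p or not r):
w0: successors {w3, w5}; p or not r there: w3:T, w5:T. ✓
w1: no successors, so Diamond (p or not r) fails. ✗
w2: successors {w3, w5}; p or not r there: w3:T, w5:T. ✓
w3: no successors, so Diamond (p or not r) fails. ✗
w4: no successors, so Diamond (p or not r) fails. ✗
w5: no successors, so Diamond (p or not r) fails. ✗
w6: successors {w1, w3, w5}; p or not r there: w1:F, w3:T, w5:T. ✓
— 3 worlds.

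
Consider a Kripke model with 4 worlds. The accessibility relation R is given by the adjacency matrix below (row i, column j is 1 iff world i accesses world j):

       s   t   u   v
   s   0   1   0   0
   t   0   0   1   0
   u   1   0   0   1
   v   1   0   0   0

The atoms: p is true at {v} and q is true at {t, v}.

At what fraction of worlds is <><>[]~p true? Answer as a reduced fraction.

s: successors {t}; <>[]~p there: t:F. ✗
t: successors {u}; <>[]~p there: u:T. ✓
u: successors {s, v}; <>[]~p there: s:T, v:T. ✓
v: successors {s}; <>[]~p there: s:T. ✓
That's 3 of 4 worlds, so 3/4.

3/4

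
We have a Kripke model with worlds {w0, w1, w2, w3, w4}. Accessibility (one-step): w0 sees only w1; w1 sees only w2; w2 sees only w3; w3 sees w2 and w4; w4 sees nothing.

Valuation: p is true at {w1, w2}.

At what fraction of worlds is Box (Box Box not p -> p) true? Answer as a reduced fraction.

3/5

w0: successors {w1}; Box Box not p -> p there: w1:T. ✓
w1: successors {w2}; Box Box not p -> p there: w2:T. ✓
w2: successors {w3}; Box Box not p -> p there: w3:F. ✗
w3: successors {w2, w4}; Box Box not p -> p there: w2:T, w4:F. ✗
w4: no successors, so Box (Box Box not p -> p) holds vacuously. ✓
That's 3 of 5 worlds, so 3/5.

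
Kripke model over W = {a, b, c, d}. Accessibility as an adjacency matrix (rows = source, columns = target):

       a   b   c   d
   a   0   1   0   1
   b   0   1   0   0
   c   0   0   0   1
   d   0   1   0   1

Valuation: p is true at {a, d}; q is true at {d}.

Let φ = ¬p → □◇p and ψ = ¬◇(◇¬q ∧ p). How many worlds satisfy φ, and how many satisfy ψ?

For ¬p → □◇p:
a: ¬p is F, □◇p is F. ✓
b: ¬p is T, □◇p is F. ✗
c: ¬p is T, □◇p is T. ✓
d: ¬p is F, □◇p is F. ✓
— 3 worlds.
For ¬◇(◇¬q ∧ p):
a: ◇(◇¬q ∧ p) is T. ✗
b: ◇(◇¬q ∧ p) is F. ✓
c: ◇(◇¬q ∧ p) is T. ✗
d: ◇(◇¬q ∧ p) is T. ✗
— 1 world.

3 and 1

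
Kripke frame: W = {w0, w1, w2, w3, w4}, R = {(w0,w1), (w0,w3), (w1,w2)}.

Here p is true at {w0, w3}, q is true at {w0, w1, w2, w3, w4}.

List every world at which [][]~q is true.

w0: successors {w1, w3}; []~q there: w1:F, w3:T. ✗
w1: successors {w2}; []~q there: w2:T. ✓
w2: no successors, so [][]~q holds vacuously. ✓
w3: no successors, so [][]~q holds vacuously. ✓
w4: no successors, so [][]~q holds vacuously. ✓

{w1, w2, w3, w4}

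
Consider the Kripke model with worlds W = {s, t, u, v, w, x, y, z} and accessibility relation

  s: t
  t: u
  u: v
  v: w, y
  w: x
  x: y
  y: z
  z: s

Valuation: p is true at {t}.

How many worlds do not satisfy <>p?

s: successors {t}; p there: t:T. ✓
t: successors {u}; p there: u:F. ✗
u: successors {v}; p there: v:F. ✗
v: successors {w, y}; p there: w:F, y:F. ✗
w: successors {x}; p there: x:F. ✗
x: successors {y}; p there: y:F. ✗
y: successors {z}; p there: z:F. ✗
z: successors {s}; p there: s:F. ✗
Satisfying worlds: {s}.
So <>p fails at the other 7 worlds.

7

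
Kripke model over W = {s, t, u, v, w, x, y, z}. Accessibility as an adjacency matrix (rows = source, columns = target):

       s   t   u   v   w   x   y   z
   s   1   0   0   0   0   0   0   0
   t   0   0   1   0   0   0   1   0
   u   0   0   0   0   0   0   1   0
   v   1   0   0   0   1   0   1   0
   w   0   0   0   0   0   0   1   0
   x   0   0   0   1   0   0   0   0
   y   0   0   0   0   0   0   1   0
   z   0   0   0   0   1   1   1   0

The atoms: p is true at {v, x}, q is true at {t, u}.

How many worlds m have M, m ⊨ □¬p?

6

s: successors {s}; ¬p there: s:T. ✓
t: successors {u, y}; ¬p there: u:T, y:T. ✓
u: successors {y}; ¬p there: y:T. ✓
v: successors {s, w, y}; ¬p there: s:T, w:T, y:T. ✓
w: successors {y}; ¬p there: y:T. ✓
x: successors {v}; ¬p there: v:F. ✗
y: successors {y}; ¬p there: y:T. ✓
z: successors {w, x, y}; ¬p there: w:T, x:F, y:T. ✗
Satisfying worlds: {s, t, u, v, w, y}.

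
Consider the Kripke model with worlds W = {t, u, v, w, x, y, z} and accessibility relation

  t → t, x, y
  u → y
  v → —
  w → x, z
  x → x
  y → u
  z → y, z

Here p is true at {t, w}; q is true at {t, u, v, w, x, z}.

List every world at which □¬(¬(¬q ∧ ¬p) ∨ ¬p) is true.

{v}

t: successors {t, x, y}; ¬(¬(¬q ∧ ¬p) ∨ ¬p) there: t:F, x:F, y:F. ✗
u: successors {y}; ¬(¬(¬q ∧ ¬p) ∨ ¬p) there: y:F. ✗
v: no successors, so □¬(¬(¬q ∧ ¬p) ∨ ¬p) holds vacuously. ✓
w: successors {x, z}; ¬(¬(¬q ∧ ¬p) ∨ ¬p) there: x:F, z:F. ✗
x: successors {x}; ¬(¬(¬q ∧ ¬p) ∨ ¬p) there: x:F. ✗
y: successors {u}; ¬(¬(¬q ∧ ¬p) ∨ ¬p) there: u:F. ✗
z: successors {y, z}; ¬(¬(¬q ∧ ¬p) ∨ ¬p) there: y:F, z:F. ✗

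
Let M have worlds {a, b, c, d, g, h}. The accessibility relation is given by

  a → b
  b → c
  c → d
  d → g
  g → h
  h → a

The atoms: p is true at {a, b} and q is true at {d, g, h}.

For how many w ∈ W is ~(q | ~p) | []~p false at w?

1

a: ~(q | ~p) is T, []~p is F. ✓
b: ~(q | ~p) is T, []~p is T. ✓
c: ~(q | ~p) is F, []~p is T. ✓
d: ~(q | ~p) is F, []~p is T. ✓
g: ~(q | ~p) is F, []~p is T. ✓
h: ~(q | ~p) is F, []~p is F. ✗
Satisfying worlds: {a, b, c, d, g}.
So ~(q | ~p) | []~p fails at the other 1 world.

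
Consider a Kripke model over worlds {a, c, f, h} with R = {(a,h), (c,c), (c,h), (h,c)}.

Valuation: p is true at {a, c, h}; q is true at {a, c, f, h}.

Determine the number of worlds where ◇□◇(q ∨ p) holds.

3

a: successors {h}; □◇(q ∨ p) there: h:T. ✓
c: successors {c, h}; □◇(q ∨ p) there: c:T, h:T. ✓
f: no successors, so ◇□◇(q ∨ p) fails. ✗
h: successors {c}; □◇(q ∨ p) there: c:T. ✓
Satisfying worlds: {a, c, h}.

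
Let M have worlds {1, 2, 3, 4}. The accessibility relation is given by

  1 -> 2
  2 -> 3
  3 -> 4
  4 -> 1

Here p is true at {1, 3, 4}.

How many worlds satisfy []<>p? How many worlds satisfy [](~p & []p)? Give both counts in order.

3 and 1

For []<>p:
1: successors {2}; <>p there: 2:T. ✓
2: successors {3}; <>p there: 3:T. ✓
3: successors {4}; <>p there: 4:T. ✓
4: successors {1}; <>p there: 1:F. ✗
— 3 worlds.
For [](~p & []p):
1: successors {2}; ~p & []p there: 2:T. ✓
2: successors {3}; ~p & []p there: 3:F. ✗
3: successors {4}; ~p & []p there: 4:F. ✗
4: successors {1}; ~p & []p there: 1:F. ✗
— 1 world.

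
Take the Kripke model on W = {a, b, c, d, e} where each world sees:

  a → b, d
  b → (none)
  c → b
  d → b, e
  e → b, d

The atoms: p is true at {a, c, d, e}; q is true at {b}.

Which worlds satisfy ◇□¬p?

a: successors {b, d}; □¬p there: b:T, d:F. ✓
b: no successors, so ◇□¬p fails. ✗
c: successors {b}; □¬p there: b:T. ✓
d: successors {b, e}; □¬p there: b:T, e:F. ✓
e: successors {b, d}; □¬p there: b:T, d:F. ✓

{a, c, d, e}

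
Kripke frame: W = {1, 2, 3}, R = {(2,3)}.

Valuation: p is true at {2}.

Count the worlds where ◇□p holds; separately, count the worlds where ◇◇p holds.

For ◇□p:
1: no successors, so ◇□p fails. ✗
2: successors {3}; □p there: 3:T. ✓
3: no successors, so ◇□p fails. ✗
— 1 world.
For ◇◇p:
1: no successors, so ◇◇p fails. ✗
2: successors {3}; ◇p there: 3:F. ✗
3: no successors, so ◇◇p fails. ✗
— 0 worlds.

1 and 0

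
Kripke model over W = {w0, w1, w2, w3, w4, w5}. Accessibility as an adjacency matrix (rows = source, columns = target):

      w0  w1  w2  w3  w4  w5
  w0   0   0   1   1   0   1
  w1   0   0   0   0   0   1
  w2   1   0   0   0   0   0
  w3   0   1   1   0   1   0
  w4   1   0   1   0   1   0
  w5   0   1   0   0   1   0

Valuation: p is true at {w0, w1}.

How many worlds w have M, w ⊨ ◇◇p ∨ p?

w0: ◇◇p is T, p is T. ✓
w1: ◇◇p is T, p is T. ✓
w2: ◇◇p is F, p is F. ✗
w3: ◇◇p is T, p is F. ✓
w4: ◇◇p is T, p is F. ✓
w5: ◇◇p is T, p is F. ✓
Satisfying worlds: {w0, w1, w3, w4, w5}.

5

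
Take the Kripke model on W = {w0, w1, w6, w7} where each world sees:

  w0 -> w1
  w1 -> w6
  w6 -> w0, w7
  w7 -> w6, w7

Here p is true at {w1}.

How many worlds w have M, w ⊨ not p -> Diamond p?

2

w0: not p is T, Diamond p is T. ✓
w1: not p is F, Diamond p is F. ✓
w6: not p is T, Diamond p is F. ✗
w7: not p is T, Diamond p is F. ✗
Satisfying worlds: {w0, w1}.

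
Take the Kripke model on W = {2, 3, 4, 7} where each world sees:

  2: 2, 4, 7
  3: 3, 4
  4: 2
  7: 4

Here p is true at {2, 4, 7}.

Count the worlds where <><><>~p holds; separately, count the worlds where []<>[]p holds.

For <><><>~p:
2: successors {2, 4, 7}; <><>~p there: 2:F, 4:F, 7:F. ✗
3: successors {3, 4}; <><>~p there: 3:T, 4:F. ✓
4: successors {2}; <><>~p there: 2:F. ✗
7: successors {4}; <><>~p there: 4:F. ✗
— 1 world.
For []<>[]p:
2: successors {2, 4, 7}; <>[]p there: 2:T, 4:T, 7:T. ✓
3: successors {3, 4}; <>[]p there: 3:T, 4:T. ✓
4: successors {2}; <>[]p there: 2:T. ✓
7: successors {4}; <>[]p there: 4:T. ✓
— 4 worlds.

1 and 4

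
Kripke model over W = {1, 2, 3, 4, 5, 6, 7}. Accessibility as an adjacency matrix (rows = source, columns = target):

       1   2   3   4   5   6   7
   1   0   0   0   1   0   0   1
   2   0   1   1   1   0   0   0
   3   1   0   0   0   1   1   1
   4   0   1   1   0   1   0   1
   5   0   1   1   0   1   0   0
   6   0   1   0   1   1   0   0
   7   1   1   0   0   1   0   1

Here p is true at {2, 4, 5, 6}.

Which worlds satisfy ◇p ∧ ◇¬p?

{1, 2, 3, 4, 5, 7}

1: ◇p is T, ◇¬p is T. ✓
2: ◇p is T, ◇¬p is T. ✓
3: ◇p is T, ◇¬p is T. ✓
4: ◇p is T, ◇¬p is T. ✓
5: ◇p is T, ◇¬p is T. ✓
6: ◇p is T, ◇¬p is F. ✗
7: ◇p is T, ◇¬p is T. ✓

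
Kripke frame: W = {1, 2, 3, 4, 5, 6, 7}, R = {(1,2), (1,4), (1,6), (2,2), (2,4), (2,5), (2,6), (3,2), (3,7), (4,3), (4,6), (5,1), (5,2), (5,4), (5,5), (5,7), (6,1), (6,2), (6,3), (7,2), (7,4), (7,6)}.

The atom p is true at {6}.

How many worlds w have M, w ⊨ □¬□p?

1: successors {2, 4, 6}; ¬□p there: 2:T, 4:T, 6:T. ✓
2: successors {2, 4, 5, 6}; ¬□p there: 2:T, 4:T, 5:T, 6:T. ✓
3: successors {2, 7}; ¬□p there: 2:T, 7:T. ✓
4: successors {3, 6}; ¬□p there: 3:T, 6:T. ✓
5: successors {1, 2, 4, 5, 7}; ¬□p there: 1:T, 2:T, 4:T, 5:T, 7:T. ✓
6: successors {1, 2, 3}; ¬□p there: 1:T, 2:T, 3:T. ✓
7: successors {2, 4, 6}; ¬□p there: 2:T, 4:T, 6:T. ✓
Satisfying worlds: {1, 2, 3, 4, 5, 6, 7}.

7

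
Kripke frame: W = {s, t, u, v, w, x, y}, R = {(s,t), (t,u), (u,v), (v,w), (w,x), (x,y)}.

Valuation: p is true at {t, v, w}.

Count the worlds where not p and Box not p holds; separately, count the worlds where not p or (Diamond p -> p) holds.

For not p and Box not p:
s: not p is T, Box not p is F. ✗
t: not p is F, Box not p is T. ✗
u: not p is T, Box not p is F. ✗
v: not p is F, Box not p is F. ✗
w: not p is F, Box not p is T. ✗
x: not p is T, Box not p is T. ✓
y: not p is T, Box not p is T. ✓
— 2 worlds.
For not p or (Diamond p -> p):
s: not p is T, Diamond p -> p is F. ✓
t: not p is F, Diamond p -> p is T. ✓
u: not p is T, Diamond p -> p is F. ✓
v: not p is F, Diamond p -> p is T. ✓
w: not p is F, Diamond p -> p is T. ✓
x: not p is T, Diamond p -> p is T. ✓
y: not p is T, Diamond p -> p is T. ✓
— 7 worlds.

2 and 7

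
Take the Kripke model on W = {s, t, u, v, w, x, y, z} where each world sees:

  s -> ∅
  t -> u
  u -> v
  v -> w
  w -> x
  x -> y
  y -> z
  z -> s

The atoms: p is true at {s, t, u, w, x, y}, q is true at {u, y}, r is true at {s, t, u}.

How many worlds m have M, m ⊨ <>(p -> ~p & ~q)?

2

s: no successors, so <>(p -> ~p & ~q) fails. ✗
t: successors {u}; p -> ~p & ~q there: u:F. ✗
u: successors {v}; p -> ~p & ~q there: v:T. ✓
v: successors {w}; p -> ~p & ~q there: w:F. ✗
w: successors {x}; p -> ~p & ~q there: x:F. ✗
x: successors {y}; p -> ~p & ~q there: y:F. ✗
y: successors {z}; p -> ~p & ~q there: z:T. ✓
z: successors {s}; p -> ~p & ~q there: s:F. ✗
Satisfying worlds: {u, y}.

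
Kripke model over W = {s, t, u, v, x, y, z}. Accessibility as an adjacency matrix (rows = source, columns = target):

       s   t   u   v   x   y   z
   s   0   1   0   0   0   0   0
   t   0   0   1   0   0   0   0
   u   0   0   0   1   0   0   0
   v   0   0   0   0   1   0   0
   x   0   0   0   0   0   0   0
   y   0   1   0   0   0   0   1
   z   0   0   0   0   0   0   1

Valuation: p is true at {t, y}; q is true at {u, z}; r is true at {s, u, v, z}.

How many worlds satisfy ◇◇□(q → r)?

5

s: successors {t}; ◇□(q → r) there: t:T. ✓
t: successors {u}; ◇□(q → r) there: u:T. ✓
u: successors {v}; ◇□(q → r) there: v:T. ✓
v: successors {x}; ◇□(q → r) there: x:F. ✗
x: no successors, so ◇◇□(q → r) fails. ✗
y: successors {t, z}; ◇□(q → r) there: t:T, z:T. ✓
z: successors {z}; ◇□(q → r) there: z:T. ✓
Satisfying worlds: {s, t, u, y, z}.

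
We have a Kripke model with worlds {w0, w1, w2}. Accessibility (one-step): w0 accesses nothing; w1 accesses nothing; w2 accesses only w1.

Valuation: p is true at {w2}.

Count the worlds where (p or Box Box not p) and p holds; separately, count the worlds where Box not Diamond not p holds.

For (p or Box Box not p) and p:
w0: p or Box Box not p is T, p is F. ✗
w1: p or Box Box not p is T, p is F. ✗
w2: p or Box Box not p is T, p is T. ✓
— 1 world.
For Box not Diamond not p:
w0: no successors, so Box not Diamond not p holds vacuously. ✓
w1: no successors, so Box not Diamond not p holds vacuously. ✓
w2: successors {w1}; not Diamond not p there: w1:T. ✓
— 3 worlds.

1 and 3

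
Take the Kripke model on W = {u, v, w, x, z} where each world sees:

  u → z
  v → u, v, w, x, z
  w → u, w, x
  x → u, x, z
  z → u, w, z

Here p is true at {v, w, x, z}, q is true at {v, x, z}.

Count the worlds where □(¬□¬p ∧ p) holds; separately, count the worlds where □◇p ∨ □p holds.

For □(¬□¬p ∧ p):
u: successors {z}; ¬□¬p ∧ p there: z:T. ✓
v: successors {u, v, w, x, z}; ¬□¬p ∧ p there: u:F, v:T, w:T, x:T, z:T. ✗
w: successors {u, w, x}; ¬□¬p ∧ p there: u:F, w:T, x:T. ✗
x: successors {u, x, z}; ¬□¬p ∧ p there: u:F, x:T, z:T. ✗
z: successors {u, w, z}; ¬□¬p ∧ p there: u:F, w:T, z:T. ✗
— 1 world.
For □◇p ∨ □p:
u: □◇p is T, □p is T. ✓
v: □◇p is T, □p is F. ✓
w: □◇p is T, □p is F. ✓
x: □◇p is T, □p is F. ✓
z: □◇p is T, □p is F. ✓
— 5 worlds.

1 and 5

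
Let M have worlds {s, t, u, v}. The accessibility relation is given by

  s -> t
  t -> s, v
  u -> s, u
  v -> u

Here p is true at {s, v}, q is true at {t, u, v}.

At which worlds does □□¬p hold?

s: successors {t}; □¬p there: t:F. ✗
t: successors {s, v}; □¬p there: s:T, v:T. ✓
u: successors {s, u}; □¬p there: s:T, u:F. ✗
v: successors {u}; □¬p there: u:F. ✗

{t}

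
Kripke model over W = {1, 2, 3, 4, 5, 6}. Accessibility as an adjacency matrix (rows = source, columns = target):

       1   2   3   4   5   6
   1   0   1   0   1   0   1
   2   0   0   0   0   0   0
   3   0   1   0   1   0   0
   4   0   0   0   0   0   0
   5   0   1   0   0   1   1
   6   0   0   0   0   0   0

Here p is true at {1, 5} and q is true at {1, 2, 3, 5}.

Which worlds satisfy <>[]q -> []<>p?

{2, 4, 6}

1: <>[]q is T, []<>p is F. ✗
2: <>[]q is F, []<>p is T. ✓
3: <>[]q is T, []<>p is F. ✗
4: <>[]q is F, []<>p is T. ✓
5: <>[]q is T, []<>p is F. ✗
6: <>[]q is F, []<>p is T. ✓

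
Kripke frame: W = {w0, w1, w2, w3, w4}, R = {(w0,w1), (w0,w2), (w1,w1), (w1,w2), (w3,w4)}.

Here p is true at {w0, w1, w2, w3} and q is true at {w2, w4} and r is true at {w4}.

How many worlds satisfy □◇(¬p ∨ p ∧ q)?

w0: successors {w1, w2}; ◇(¬p ∨ p ∧ q) there: w1:T, w2:F. ✗
w1: successors {w1, w2}; ◇(¬p ∨ p ∧ q) there: w1:T, w2:F. ✗
w2: no successors, so □◇(¬p ∨ p ∧ q) holds vacuously. ✓
w3: successors {w4}; ◇(¬p ∨ p ∧ q) there: w4:F. ✗
w4: no successors, so □◇(¬p ∨ p ∧ q) holds vacuously. ✓
Satisfying worlds: {w2, w4}.

2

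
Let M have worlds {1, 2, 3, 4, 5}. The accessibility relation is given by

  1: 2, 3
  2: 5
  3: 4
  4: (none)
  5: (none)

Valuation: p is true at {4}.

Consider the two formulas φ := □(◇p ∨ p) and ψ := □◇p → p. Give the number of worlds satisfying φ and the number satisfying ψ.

For □(◇p ∨ p):
1: successors {2, 3}; ◇p ∨ p there: 2:F, 3:T. ✗
2: successors {5}; ◇p ∨ p there: 5:F. ✗
3: successors {4}; ◇p ∨ p there: 4:T. ✓
4: no successors, so □(◇p ∨ p) holds vacuously. ✓
5: no successors, so □(◇p ∨ p) holds vacuously. ✓
— 3 worlds.
For □◇p → p:
1: □◇p is F, p is F. ✓
2: □◇p is F, p is F. ✓
3: □◇p is F, p is F. ✓
4: □◇p is T, p is T. ✓
5: □◇p is T, p is F. ✗
— 4 worlds.

3 and 4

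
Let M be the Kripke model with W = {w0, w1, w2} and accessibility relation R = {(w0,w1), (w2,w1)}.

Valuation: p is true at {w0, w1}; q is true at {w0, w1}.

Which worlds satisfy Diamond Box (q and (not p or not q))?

{w0, w2}

w0: successors {w1}; Box (q and (not p or not q)) there: w1:T. ✓
w1: no successors, so Diamond Box (q and (not p or not q)) fails. ✗
w2: successors {w1}; Box (q and (not p or not q)) there: w1:T. ✓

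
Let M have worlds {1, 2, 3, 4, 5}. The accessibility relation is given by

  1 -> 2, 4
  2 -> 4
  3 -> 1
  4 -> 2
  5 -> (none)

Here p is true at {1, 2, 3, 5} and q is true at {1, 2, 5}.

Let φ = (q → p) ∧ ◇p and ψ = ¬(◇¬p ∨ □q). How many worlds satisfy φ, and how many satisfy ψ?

For (q → p) ∧ ◇p:
1: q → p is T, ◇p is T. ✓
2: q → p is T, ◇p is F. ✗
3: q → p is T, ◇p is T. ✓
4: q → p is T, ◇p is T. ✓
5: q → p is T, ◇p is F. ✗
— 3 worlds.
For ¬(◇¬p ∨ □q):
1: ◇¬p ∨ □q is T. ✗
2: ◇¬p ∨ □q is T. ✗
3: ◇¬p ∨ □q is T. ✗
4: ◇¬p ∨ □q is T. ✗
5: ◇¬p ∨ □q is T. ✗
— 0 worlds.

3 and 0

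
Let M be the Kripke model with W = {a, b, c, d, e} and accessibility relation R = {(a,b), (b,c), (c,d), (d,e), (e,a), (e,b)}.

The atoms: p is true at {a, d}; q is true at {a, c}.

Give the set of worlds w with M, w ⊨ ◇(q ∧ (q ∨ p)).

{b, e}

a: successors {b}; q ∧ (q ∨ p) there: b:F. ✗
b: successors {c}; q ∧ (q ∨ p) there: c:T. ✓
c: successors {d}; q ∧ (q ∨ p) there: d:F. ✗
d: successors {e}; q ∧ (q ∨ p) there: e:F. ✗
e: successors {a, b}; q ∧ (q ∨ p) there: a:T, b:F. ✓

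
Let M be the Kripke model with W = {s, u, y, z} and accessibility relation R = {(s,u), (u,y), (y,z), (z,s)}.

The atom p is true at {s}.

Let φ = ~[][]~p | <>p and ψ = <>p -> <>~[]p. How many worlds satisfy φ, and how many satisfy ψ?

For ~[][]~p | <>p:
s: ~[][]~p is F, <>p is F. ✗
u: ~[][]~p is F, <>p is F. ✗
y: ~[][]~p is T, <>p is F. ✓
z: ~[][]~p is F, <>p is T. ✓
— 2 worlds.
For <>p -> <>~[]p:
s: <>p is F, <>~[]p is T. ✓
u: <>p is F, <>~[]p is T. ✓
y: <>p is F, <>~[]p is F. ✓
z: <>p is T, <>~[]p is T. ✓
— 4 worlds.

2 and 4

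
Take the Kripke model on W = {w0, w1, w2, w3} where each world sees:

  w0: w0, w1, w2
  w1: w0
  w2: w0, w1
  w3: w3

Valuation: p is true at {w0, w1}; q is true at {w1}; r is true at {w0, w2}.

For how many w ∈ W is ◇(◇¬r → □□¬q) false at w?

1

w0: successors {w0, w1, w2}; ◇¬r → □□¬q there: w0:F, w1:T, w2:F. ✓
w1: successors {w0}; ◇¬r → □□¬q there: w0:F. ✗
w2: successors {w0, w1}; ◇¬r → □□¬q there: w0:F, w1:T. ✓
w3: successors {w3}; ◇¬r → □□¬q there: w3:T. ✓
Satisfying worlds: {w0, w2, w3}.
So ◇(◇¬r → □□¬q) fails at the other 1 world.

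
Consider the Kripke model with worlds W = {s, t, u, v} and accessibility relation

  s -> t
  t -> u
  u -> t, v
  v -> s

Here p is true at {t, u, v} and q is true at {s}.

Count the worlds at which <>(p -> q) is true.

1

s: successors {t}; p -> q there: t:F. ✗
t: successors {u}; p -> q there: u:F. ✗
u: successors {t, v}; p -> q there: t:F, v:F. ✗
v: successors {s}; p -> q there: s:T. ✓
Satisfying worlds: {v}.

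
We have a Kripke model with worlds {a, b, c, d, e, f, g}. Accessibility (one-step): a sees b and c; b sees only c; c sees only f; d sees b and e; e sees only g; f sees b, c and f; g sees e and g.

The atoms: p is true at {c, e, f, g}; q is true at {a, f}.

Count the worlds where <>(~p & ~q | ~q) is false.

a: successors {b, c}; ~p & ~q | ~q there: b:T, c:T. ✓
b: successors {c}; ~p & ~q | ~q there: c:T. ✓
c: successors {f}; ~p & ~q | ~q there: f:F. ✗
d: successors {b, e}; ~p & ~q | ~q there: b:T, e:T. ✓
e: successors {g}; ~p & ~q | ~q there: g:T. ✓
f: successors {b, c, f}; ~p & ~q | ~q there: b:T, c:T, f:F. ✓
g: successors {e, g}; ~p & ~q | ~q there: e:T, g:T. ✓
Satisfying worlds: {a, b, d, e, f, g}.
So <>(~p & ~q | ~q) fails at the other 1 world.

1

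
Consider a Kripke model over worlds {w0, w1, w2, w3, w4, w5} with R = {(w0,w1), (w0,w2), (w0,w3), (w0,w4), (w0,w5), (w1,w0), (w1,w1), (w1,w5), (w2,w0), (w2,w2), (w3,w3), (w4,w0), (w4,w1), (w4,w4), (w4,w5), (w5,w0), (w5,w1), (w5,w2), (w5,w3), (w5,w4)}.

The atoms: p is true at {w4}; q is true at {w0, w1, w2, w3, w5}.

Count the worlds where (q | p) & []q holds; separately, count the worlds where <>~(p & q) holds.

3 and 6

For (q | p) & []q:
w0: q | p is T, []q is F. ✗
w1: q | p is T, []q is T. ✓
w2: q | p is T, []q is T. ✓
w3: q | p is T, []q is T. ✓
w4: q | p is T, []q is F. ✗
w5: q | p is T, []q is F. ✗
— 3 worlds.
For <>~(p & q):
w0: successors {w1, w2, w3, w4, w5}; ~(p & q) there: w1:T, w2:T, w3:T, w4:T, w5:T. ✓
w1: successors {w0, w1, w5}; ~(p & q) there: w0:T, w1:T, w5:T. ✓
w2: successors {w0, w2}; ~(p & q) there: w0:T, w2:T. ✓
w3: successors {w3}; ~(p & q) there: w3:T. ✓
w4: successors {w0, w1, w4, w5}; ~(p & q) there: w0:T, w1:T, w4:T, w5:T. ✓
w5: successors {w0, w1, w2, w3, w4}; ~(p & q) there: w0:T, w1:T, w2:T, w3:T, w4:T. ✓
— 6 worlds.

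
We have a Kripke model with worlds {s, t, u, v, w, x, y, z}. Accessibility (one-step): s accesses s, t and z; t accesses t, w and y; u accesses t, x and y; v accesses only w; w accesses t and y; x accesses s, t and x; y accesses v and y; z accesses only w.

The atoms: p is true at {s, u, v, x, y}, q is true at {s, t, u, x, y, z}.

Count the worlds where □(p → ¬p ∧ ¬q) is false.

s: successors {s, t, z}; p → ¬p ∧ ¬q there: s:F, t:T, z:T. ✗
t: successors {t, w, y}; p → ¬p ∧ ¬q there: t:T, w:T, y:F. ✗
u: successors {t, x, y}; p → ¬p ∧ ¬q there: t:T, x:F, y:F. ✗
v: successors {w}; p → ¬p ∧ ¬q there: w:T. ✓
w: successors {t, y}; p → ¬p ∧ ¬q there: t:T, y:F. ✗
x: successors {s, t, x}; p → ¬p ∧ ¬q there: s:F, t:T, x:F. ✗
y: successors {v, y}; p → ¬p ∧ ¬q there: v:F, y:F. ✗
z: successors {w}; p → ¬p ∧ ¬q there: w:T. ✓
Satisfying worlds: {v, z}.
So □(p → ¬p ∧ ¬q) fails at the other 6 worlds.

6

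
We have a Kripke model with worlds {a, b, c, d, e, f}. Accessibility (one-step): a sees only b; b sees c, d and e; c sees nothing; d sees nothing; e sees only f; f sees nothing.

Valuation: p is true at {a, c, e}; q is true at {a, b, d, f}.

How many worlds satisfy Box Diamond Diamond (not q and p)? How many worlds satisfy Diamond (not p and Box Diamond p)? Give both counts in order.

3 and 2

For Box Diamond Diamond (not q and p):
a: successors {b}; Diamond Diamond (not q and p) there: b:F. ✗
b: successors {c, d, e}; Diamond Diamond (not q and p) there: c:F, d:F, e:F. ✗
c: no successors, so Box Diamond Diamond (not q and p) holds vacuously. ✓
d: no successors, so Box Diamond Diamond (not q and p) holds vacuously. ✓
e: successors {f}; Diamond Diamond (not q and p) there: f:F. ✗
f: no successors, so Box Diamond Diamond (not q and p) holds vacuously. ✓
— 3 worlds.
For Diamond (not p and Box Diamond p):
a: successors {b}; not p and Box Diamond p there: b:F. ✗
b: successors {c, d, e}; not p and Box Diamond p there: c:F, d:T, e:F. ✓
c: no successors, so Diamond (not p and Box Diamond p) fails. ✗
d: no successors, so Diamond (not p and Box Diamond p) fails. ✗
e: successors {f}; not p and Box Diamond p there: f:T. ✓
f: no successors, so Diamond (not p and Box Diamond p) fails. ✗
— 2 worlds.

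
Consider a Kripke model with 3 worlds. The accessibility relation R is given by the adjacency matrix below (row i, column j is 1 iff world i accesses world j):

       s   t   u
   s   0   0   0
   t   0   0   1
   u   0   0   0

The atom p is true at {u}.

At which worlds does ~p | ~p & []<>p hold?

s: ~p is T, ~p & []<>p is T. ✓
t: ~p is T, ~p & []<>p is F. ✓
u: ~p is F, ~p & []<>p is F. ✗

{s, t}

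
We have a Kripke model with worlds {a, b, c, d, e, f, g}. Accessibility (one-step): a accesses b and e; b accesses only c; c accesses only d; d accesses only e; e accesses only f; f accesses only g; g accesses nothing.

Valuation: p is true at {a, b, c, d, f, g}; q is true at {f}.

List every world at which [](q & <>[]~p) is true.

a: successors {b, e}; q & <>[]~p there: b:F, e:F. ✗
b: successors {c}; q & <>[]~p there: c:F. ✗
c: successors {d}; q & <>[]~p there: d:F. ✗
d: successors {e}; q & <>[]~p there: e:F. ✗
e: successors {f}; q & <>[]~p there: f:T. ✓
f: successors {g}; q & <>[]~p there: g:F. ✗
g: no successors, so [](q & <>[]~p) holds vacuously. ✓

{e, g}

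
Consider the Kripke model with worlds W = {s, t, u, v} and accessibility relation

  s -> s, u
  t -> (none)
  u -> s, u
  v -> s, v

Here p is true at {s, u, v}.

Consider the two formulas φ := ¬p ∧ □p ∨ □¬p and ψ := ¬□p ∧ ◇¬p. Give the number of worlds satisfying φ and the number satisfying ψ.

1 and 0

For ¬p ∧ □p ∨ □¬p:
s: ¬p ∧ □p is F, □¬p is F. ✗
t: ¬p ∧ □p is T, □¬p is T. ✓
u: ¬p ∧ □p is F, □¬p is F. ✗
v: ¬p ∧ □p is F, □¬p is F. ✗
— 1 world.
For ¬□p ∧ ◇¬p:
s: ¬□p is F, ◇¬p is F. ✗
t: ¬□p is F, ◇¬p is F. ✗
u: ¬□p is F, ◇¬p is F. ✗
v: ¬□p is F, ◇¬p is F. ✗
— 0 worlds.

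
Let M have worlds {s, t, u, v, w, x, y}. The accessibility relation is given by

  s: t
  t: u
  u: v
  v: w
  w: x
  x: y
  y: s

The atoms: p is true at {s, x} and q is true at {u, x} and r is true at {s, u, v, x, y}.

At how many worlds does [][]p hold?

s: successors {t}; []p there: t:F. ✗
t: successors {u}; []p there: u:F. ✗
u: successors {v}; []p there: v:F. ✗
v: successors {w}; []p there: w:T. ✓
w: successors {x}; []p there: x:F. ✗
x: successors {y}; []p there: y:T. ✓
y: successors {s}; []p there: s:F. ✗
Satisfying worlds: {v, x}.

2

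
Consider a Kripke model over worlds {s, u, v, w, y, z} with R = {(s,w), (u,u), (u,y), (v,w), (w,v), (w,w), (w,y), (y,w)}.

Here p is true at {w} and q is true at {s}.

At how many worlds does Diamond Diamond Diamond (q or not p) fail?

s: successors {w}; Diamond Diamond (q or not p) there: w:T. ✓
u: successors {u, y}; Diamond Diamond (q or not p) there: u:T, y:T. ✓
v: successors {w}; Diamond Diamond (q or not p) there: w:T. ✓
w: successors {v, w, y}; Diamond Diamond (q or not p) there: v:T, w:T, y:T. ✓
y: successors {w}; Diamond Diamond (q or not p) there: w:T. ✓
z: no successors, so Diamond Diamond Diamond (q or not p) fails. ✗
Satisfying worlds: {s, u, v, w, y}.
So Diamond Diamond Diamond (q or not p) fails at the other 1 world.

1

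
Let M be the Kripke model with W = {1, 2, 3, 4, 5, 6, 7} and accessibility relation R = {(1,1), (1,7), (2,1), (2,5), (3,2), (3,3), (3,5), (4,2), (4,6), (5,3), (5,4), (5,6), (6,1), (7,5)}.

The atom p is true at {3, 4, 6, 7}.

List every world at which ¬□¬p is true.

1: □¬p is F. ✓
2: □¬p is T. ✗
3: □¬p is F. ✓
4: □¬p is F. ✓
5: □¬p is F. ✓
6: □¬p is T. ✗
7: □¬p is T. ✗

{1, 3, 4, 5}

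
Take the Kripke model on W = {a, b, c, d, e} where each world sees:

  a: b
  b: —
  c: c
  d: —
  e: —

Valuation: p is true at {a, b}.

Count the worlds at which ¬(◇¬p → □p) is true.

1

a: ◇¬p → □p is T. ✗
b: ◇¬p → □p is T. ✗
c: ◇¬p → □p is F. ✓
d: ◇¬p → □p is T. ✗
e: ◇¬p → □p is T. ✗
Satisfying worlds: {c}.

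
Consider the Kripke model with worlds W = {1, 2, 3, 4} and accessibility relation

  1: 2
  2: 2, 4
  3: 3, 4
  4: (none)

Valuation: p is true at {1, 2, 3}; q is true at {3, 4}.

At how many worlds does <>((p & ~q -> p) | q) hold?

1: successors {2}; (p & ~q -> p) | q there: 2:T. ✓
2: successors {2, 4}; (p & ~q -> p) | q there: 2:T, 4:T. ✓
3: successors {3, 4}; (p & ~q -> p) | q there: 3:T, 4:T. ✓
4: no successors, so <>((p & ~q -> p) | q) fails. ✗
Satisfying worlds: {1, 2, 3}.

3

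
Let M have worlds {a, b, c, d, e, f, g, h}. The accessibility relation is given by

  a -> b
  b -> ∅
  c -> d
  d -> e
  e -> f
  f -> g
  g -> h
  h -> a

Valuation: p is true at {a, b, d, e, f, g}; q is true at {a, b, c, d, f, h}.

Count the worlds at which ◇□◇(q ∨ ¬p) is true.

a: successors {b}; □◇(q ∨ ¬p) there: b:T. ✓
b: no successors, so ◇□◇(q ∨ ¬p) fails. ✗
c: successors {d}; □◇(q ∨ ¬p) there: d:T. ✓
d: successors {e}; □◇(q ∨ ¬p) there: e:F. ✗
e: successors {f}; □◇(q ∨ ¬p) there: f:T. ✓
f: successors {g}; □◇(q ∨ ¬p) there: g:T. ✓
g: successors {h}; □◇(q ∨ ¬p) there: h:T. ✓
h: successors {a}; □◇(q ∨ ¬p) there: a:F. ✗
Satisfying worlds: {a, c, e, f, g}.

5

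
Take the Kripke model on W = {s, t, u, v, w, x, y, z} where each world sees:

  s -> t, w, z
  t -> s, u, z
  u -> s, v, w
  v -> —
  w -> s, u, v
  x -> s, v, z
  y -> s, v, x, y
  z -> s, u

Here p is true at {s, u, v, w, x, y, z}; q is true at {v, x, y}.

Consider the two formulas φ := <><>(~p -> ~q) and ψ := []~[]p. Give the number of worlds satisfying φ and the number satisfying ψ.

7 and 1

For <><>(~p -> ~q):
s: successors {t, w, z}; <>(~p -> ~q) there: t:T, w:T, z:T. ✓
t: successors {s, u, z}; <>(~p -> ~q) there: s:T, u:T, z:T. ✓
u: successors {s, v, w}; <>(~p -> ~q) there: s:T, v:F, w:T. ✓
v: no successors, so <><>(~p -> ~q) fails. ✗
w: successors {s, u, v}; <>(~p -> ~q) there: s:T, u:T, v:F. ✓
x: successors {s, v, z}; <>(~p -> ~q) there: s:T, v:F, z:T. ✓
y: successors {s, v, x, y}; <>(~p -> ~q) there: s:T, v:F, x:T, y:T. ✓
z: successors {s, u}; <>(~p -> ~q) there: s:T, u:T. ✓
— 7 worlds.
For []~[]p:
s: successors {t, w, z}; ~[]p there: t:F, w:F, z:F. ✗
t: successors {s, u, z}; ~[]p there: s:T, u:F, z:F. ✗
u: successors {s, v, w}; ~[]p there: s:T, v:F, w:F. ✗
v: no successors, so []~[]p holds vacuously. ✓
w: successors {s, u, v}; ~[]p there: s:T, u:F, v:F. ✗
x: successors {s, v, z}; ~[]p there: s:T, v:F, z:F. ✗
y: successors {s, v, x, y}; ~[]p there: s:T, v:F, x:F, y:F. ✗
z: successors {s, u}; ~[]p there: s:T, u:F. ✗
— 1 world.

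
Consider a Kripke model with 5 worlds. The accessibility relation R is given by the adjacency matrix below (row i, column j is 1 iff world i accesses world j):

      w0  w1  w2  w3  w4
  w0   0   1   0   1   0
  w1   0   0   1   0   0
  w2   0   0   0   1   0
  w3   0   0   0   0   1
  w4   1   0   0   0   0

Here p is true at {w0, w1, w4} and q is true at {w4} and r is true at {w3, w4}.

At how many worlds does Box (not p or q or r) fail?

w0: successors {w1, w3}; not p or q or r there: w1:F, w3:T. ✗
w1: successors {w2}; not p or q or r there: w2:T. ✓
w2: successors {w3}; not p or q or r there: w3:T. ✓
w3: successors {w4}; not p or q or r there: w4:T. ✓
w4: successors {w0}; not p or q or r there: w0:F. ✗
Satisfying worlds: {w1, w2, w3}.
So Box (not p or q or r) fails at the other 2 worlds.

2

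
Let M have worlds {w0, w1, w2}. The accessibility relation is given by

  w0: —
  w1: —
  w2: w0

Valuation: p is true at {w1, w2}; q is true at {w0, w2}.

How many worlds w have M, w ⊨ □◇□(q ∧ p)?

2

w0: no successors, so □◇□(q ∧ p) holds vacuously. ✓
w1: no successors, so □◇□(q ∧ p) holds vacuously. ✓
w2: successors {w0}; ◇□(q ∧ p) there: w0:F. ✗
Satisfying worlds: {w0, w1}.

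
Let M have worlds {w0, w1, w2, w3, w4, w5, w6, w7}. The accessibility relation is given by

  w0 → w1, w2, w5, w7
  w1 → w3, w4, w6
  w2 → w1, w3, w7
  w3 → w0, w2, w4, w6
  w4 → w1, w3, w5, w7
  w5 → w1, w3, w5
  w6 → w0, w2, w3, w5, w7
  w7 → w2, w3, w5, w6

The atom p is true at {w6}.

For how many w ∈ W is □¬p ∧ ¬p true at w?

4

w0: □¬p is T, ¬p is T. ✓
w1: □¬p is F, ¬p is T. ✗
w2: □¬p is T, ¬p is T. ✓
w3: □¬p is F, ¬p is T. ✗
w4: □¬p is T, ¬p is T. ✓
w5: □¬p is T, ¬p is T. ✓
w6: □¬p is T, ¬p is F. ✗
w7: □¬p is F, ¬p is T. ✗
Satisfying worlds: {w0, w2, w4, w5}.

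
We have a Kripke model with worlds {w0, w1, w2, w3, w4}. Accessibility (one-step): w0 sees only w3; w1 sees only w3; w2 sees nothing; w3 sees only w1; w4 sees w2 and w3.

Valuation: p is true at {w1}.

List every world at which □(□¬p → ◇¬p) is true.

{w0, w1, w2, w3}

w0: successors {w3}; □¬p → ◇¬p there: w3:T. ✓
w1: successors {w3}; □¬p → ◇¬p there: w3:T. ✓
w2: no successors, so □(□¬p → ◇¬p) holds vacuously. ✓
w3: successors {w1}; □¬p → ◇¬p there: w1:T. ✓
w4: successors {w2, w3}; □¬p → ◇¬p there: w2:F, w3:T. ✗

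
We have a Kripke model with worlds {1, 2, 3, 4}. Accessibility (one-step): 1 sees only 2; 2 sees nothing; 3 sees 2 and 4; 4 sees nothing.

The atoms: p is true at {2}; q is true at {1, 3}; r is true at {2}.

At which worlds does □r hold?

1: successors {2}; r there: 2:T. ✓
2: no successors, so □r holds vacuously. ✓
3: successors {2, 4}; r there: 2:T, 4:F. ✗
4: no successors, so □r holds vacuously. ✓

{1, 2, 4}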